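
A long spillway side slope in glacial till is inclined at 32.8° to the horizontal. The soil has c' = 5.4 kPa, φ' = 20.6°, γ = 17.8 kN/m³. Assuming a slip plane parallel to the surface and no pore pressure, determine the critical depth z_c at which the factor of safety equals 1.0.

z_c = 1.60 m

Setting FS = 1.00 in FS = [c' + γz cos²β tanφ'] / [γz sinβ cosβ] and solving for z:
z = c' / [γ cosβ (FS·sinβ − cosβ·tanφ')]
  = 5.4 / [17.8·cos32.8°·(1.00·sin32.8° − cos32.8°·tan20.6°)]
  = 5.4 / [17.8·0.8406·(1.00·0.5417 − 0.8406·0.3759)]
  = 5.4 / 3.3778 = 1.599 m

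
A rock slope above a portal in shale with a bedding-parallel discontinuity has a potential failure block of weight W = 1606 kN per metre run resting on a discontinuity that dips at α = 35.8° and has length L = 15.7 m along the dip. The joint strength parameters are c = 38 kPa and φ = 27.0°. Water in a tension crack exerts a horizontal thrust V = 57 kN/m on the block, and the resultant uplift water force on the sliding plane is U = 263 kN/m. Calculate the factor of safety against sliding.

FS = 1.13

Resolving the block weight along and normal to the plane and applying the Mohr–Coulomb strength on the joint:
N' = W cosα − U − V sinα = 1606·cos35.8° − 263 − 57·sin35.8° = 1006.2 kN/m
Driving force T = W sinα + V cosα = 1606·sin35.8° + 57·cos35.8° = 985.7 kN/m
Resisting force R = c·L + N'·tanφ = 38·15.7 + 1006.2·tan27.0° = 596.6 + 512.7 = 1109.3 kN/m
FS = R / T = 1109.3 / 985.7 = 1.125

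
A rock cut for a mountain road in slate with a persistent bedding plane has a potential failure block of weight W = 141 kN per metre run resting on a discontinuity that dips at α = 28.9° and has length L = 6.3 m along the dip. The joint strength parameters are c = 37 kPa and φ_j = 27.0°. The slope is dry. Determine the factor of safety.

Resolving the block weight along and normal to the plane and applying the Mohr–Coulomb strength on the joint:
N' = W cosα = 141·cos28.9° = 123.4 kN/m
Driving force T = W sinα = 141·sin28.9° = 68.1 kN/m
Resisting force R = c·L + N'·tanφ_j = 37·6.3 + 123.4·tan27.0° = 233.1 + 62.9 = 296.0 kN/m
FS = R / T = 296.0 / 68.1 = 4.344

FS = 4.34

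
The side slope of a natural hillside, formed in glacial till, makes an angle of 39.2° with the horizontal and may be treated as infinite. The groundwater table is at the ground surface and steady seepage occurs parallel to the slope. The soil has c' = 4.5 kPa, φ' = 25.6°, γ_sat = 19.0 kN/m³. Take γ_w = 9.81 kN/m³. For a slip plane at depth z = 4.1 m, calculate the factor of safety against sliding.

FS = 0.40

With seepage parallel to the slope and the water table at the surface, the effective normal stress on the slip plane uses the buoyant unit weight γ' = γ_sat − γ_w while the driving shear stress uses γ_sat:
FS = [c' + γ' z cos²β tanφ'] / [γ_sat z sinβ cosβ]
γ' = 19.0 − 9.81 = 9.19 kN/m³
Numerator = 4.5 + 9.19·4.1·cos²39.2°·tan25.6° = 4.5 + 9.19·4.1·0.6005·0.4791 = 15.341 kPa
Denominator = 19.0·4.1·sin39.2°·cos39.2° = 19.0·4.1·0.6320·0.7749 = 38.154 kPa
FS = 15.341 / 38.154 = 0.402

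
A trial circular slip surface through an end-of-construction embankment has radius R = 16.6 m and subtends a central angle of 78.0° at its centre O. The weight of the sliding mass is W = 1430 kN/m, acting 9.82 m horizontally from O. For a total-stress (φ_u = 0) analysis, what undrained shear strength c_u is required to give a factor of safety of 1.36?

FS = c_u·L_a·R / (W·d), so c_u = FS·W·d / (L_a·R).
Arc length L_a = R·θ = 16.6·(78.0°·π/180) = 16.6·1.3614 = 22.60 m
c_u = 1.36·1430·9.82 / (22.60·16.6) = 19097.9 / 375.14 = 50.91 kPa

c_u = 50.9 kPa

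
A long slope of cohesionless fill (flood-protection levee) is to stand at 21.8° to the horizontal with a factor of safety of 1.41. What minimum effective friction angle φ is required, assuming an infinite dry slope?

φ = 29.4°

FS = tanφ/tanβ ⇒ tanφ = FS · tanβ = 1.41 · tan21.8° = 0.5640
φ = arctan(0.5640) = 29.42°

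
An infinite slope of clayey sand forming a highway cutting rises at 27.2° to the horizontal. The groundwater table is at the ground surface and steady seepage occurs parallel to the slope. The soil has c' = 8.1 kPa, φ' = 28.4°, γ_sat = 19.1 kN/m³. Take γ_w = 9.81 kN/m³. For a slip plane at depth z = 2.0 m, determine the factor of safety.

FS = 1.03

With seepage parallel to the slope and the water table at the surface, the effective normal stress on the slip plane uses the buoyant unit weight γ' = γ_sat − γ_w while the driving shear stress uses γ_sat:
FS = [c' + γ' z cos²β tanφ'] / [γ_sat z sinβ cosβ]
γ' = 19.1 − 9.81 = 9.29 kN/m³
Numerator = 8.1 + 9.29·2.0·cos²27.2°·tan28.4° = 8.1 + 9.29·2.0·0.7911·0.5407 = 16.047 kPa
Denominator = 19.1·2.0·sin27.2°·cos27.2° = 19.1·2.0·0.4571·0.8894 = 15.530 kPa
FS = 16.047 / 15.530 = 1.033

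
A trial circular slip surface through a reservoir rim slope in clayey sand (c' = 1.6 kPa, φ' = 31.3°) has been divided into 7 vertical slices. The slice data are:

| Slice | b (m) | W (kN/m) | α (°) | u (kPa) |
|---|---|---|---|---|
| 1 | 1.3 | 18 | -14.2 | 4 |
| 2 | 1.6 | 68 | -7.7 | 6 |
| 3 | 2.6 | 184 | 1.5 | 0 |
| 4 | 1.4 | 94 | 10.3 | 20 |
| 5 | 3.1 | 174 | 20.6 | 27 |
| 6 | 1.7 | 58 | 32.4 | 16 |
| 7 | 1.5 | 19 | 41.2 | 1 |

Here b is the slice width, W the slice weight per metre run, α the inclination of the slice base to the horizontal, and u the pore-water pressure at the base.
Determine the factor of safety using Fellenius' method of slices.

Ordinary method of slices: FS = Σ[c'·Δl_i + (W_i cosα_i − u_i·Δl_i)·tanφ'] / Σ W_i sinα_i, with Δl_i = b_i / cosα_i.
Slice 1: Δl = 1.3/cos(-14.2°) = 1.341 m; N'_1 = 18·cos(-14.2°) − 4·1.341 = 12.1; c'Δl = 2.15; W sinα = -4.4
Slice 2: Δl = 1.6/cos(-7.7°) = 1.615 m; N'_2 = 68·cos(-7.7°) − 6·1.615 = 57.7; c'Δl = 2.58; W sinα = -9.1
Slice 3: Δl = 2.6/cos1.5° = 2.601 m; N'_3 = 184·cos1.5° − 0·2.601 = 183.9; c'Δl = 4.16; W sinα = 4.8
Slice 4: Δl = 1.4/cos10.3° = 1.423 m; N'_4 = 94·cos10.3° − 20·1.423 = 64.0; c'Δl = 2.28; W sinα = 16.8
Slice 5: Δl = 3.1/cos20.6° = 3.312 m; N'_5 = 174·cos20.6° − 27·3.312 = 73.5; c'Δl = 5.30; W sinα = 61.2
Slice 6: Δl = 1.7/cos32.4° = 2.013 m; N'_6 = 58·cos32.4° − 16·2.013 = 16.8; c'Δl = 3.22; W sinα = 31.1
Slice 7: Δl = 1.5/cos41.2° = 1.994 m; N'_7 = 19·cos41.2° − 1·1.994 = 12.3; c'Δl = 3.19; W sinα = 12.5
Σc'Δl = 22.9 kN/m; ΣN' = 420.3 kN/m; ΣW sinα = 112.9 kN/m
Resisting = 22.9 + 420.3·tan31.3° = 22.9 + 255.5 = 278.4 kN/m
FS = 278.4 / 112.9 = 2.466

FS = 2.47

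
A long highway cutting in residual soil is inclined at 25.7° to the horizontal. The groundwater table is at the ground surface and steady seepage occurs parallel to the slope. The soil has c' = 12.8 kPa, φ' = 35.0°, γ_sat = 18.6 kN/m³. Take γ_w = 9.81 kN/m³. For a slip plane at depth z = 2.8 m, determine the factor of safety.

With seepage parallel to the slope and the water table at the surface, the effective normal stress on the slip plane uses the buoyant unit weight γ' = γ_sat − γ_w while the driving shear stress uses γ_sat:
FS = [c' + γ' z cos²β tanφ'] / [γ_sat z sinβ cosβ]
γ' = 18.6 − 9.81 = 8.79 kN/m³
Numerator = 12.8 + 8.79·2.8·cos²25.7°·tan35.0° = 12.8 + 8.79·2.8·0.8119·0.7002 = 26.793 kPa
Denominator = 18.6·2.8·sin25.7°·cos25.7° = 18.6·2.8·0.4337·0.9011 = 20.351 kPa
FS = 26.793 / 20.351 = 1.317

FS = 1.32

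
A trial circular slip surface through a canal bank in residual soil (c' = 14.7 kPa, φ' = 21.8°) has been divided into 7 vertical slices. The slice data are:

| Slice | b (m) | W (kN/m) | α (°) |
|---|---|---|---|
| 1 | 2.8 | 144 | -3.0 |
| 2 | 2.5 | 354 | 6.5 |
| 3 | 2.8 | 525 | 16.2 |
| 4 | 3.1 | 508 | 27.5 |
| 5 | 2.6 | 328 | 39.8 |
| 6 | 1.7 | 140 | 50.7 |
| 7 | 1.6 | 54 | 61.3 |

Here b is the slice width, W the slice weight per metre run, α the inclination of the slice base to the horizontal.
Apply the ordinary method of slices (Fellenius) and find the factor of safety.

Ordinary method of slices: FS = Σ[c'·Δl_i + (W_i cosα_i)·tanφ'] / Σ W_i sinα_i, with Δl_i = b_i / cosα_i.
Slice 1: Δl = 2.8/cos(-3.0°) = 2.804 m; N'_1 = 144·cos(-3.0°) = 143.8; c'Δl = 41.22; W sinα = -7.5
Slice 2: Δl = 2.5/cos6.5° = 2.516 m; N'_2 = 354·cos6.5° = 351.7; c'Δl = 36.99; W sinα = 40.1
Slice 3: Δl = 2.8/cos16.2° = 2.916 m; N'_3 = 525·cos16.2° = 504.2; c'Δl = 42.86; W sinα = 146.5
Slice 4: Δl = 3.1/cos27.5° = 3.495 m; N'_4 = 508·cos27.5° = 450.6; c'Δl = 51.37; W sinα = 234.6
Slice 5: Δl = 2.6/cos39.8° = 3.384 m; N'_5 = 328·cos39.8° = 252.0; c'Δl = 49.75; W sinα = 210.0
Slice 6: Δl = 1.7/cos50.7° = 2.684 m; N'_6 = 140·cos50.7° = 88.7; c'Δl = 39.45; W sinα = 108.3
Slice 7: Δl = 1.6/cos61.3° = 3.332 m; N'_7 = 54·cos61.3° = 25.9; c'Δl = 48.98; W sinα = 47.4
Σc'Δl = 310.6 kN/m; ΣN' = 1816.9 kN/m; ΣW sinα = 779.2 kN/m
Resisting = 310.6 + 1816.9·tan21.8° = 310.6 + 726.7 = 1037.3 kN/m
FS = 1037.3 / 779.2 = 1.331

FS = 1.33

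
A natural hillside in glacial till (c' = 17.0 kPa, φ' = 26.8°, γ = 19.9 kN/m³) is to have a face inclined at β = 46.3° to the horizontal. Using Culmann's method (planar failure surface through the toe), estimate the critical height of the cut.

H_c = 38.44 m

Culmann's analysis gives the critical failure plane at α_cr = (β + φ')/2 = (46.3 + 26.8)/2 = 36.5°, and the critical height
H_c = (4c'/γ) · sinβ cosφ' / [1 − cos(β − φ')]
    = (4·17.0/19.9) · sin46.3°·cos26.8° / [1 − cos(19.5°)]
    = 3.417 · 0.7230·0.8926 / [1 − 0.9426]
    = 3.417 · 0.6453 / 0.0574
    = 38.44 m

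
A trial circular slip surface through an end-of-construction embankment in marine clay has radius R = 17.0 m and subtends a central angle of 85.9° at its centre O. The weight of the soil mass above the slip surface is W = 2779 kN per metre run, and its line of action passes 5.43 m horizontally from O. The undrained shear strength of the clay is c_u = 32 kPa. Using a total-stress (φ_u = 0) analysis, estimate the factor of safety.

Taking moments about the centre O, the resisting moment is provided by the undrained shear strength acting along the arc:
Arc length L_a = R·θ = 17.0·(85.9°·π/180) = 17.0·1.4992 = 25.49 m
M_R = c_u·L_a·R = 32·25.49·17.0 = 13865.0 kN·m/m
M_D = W·d = 2779·5.43 = 15090.0 kN·m/m
FS = M_R / M_D = 13865.0 / 15090.0 = 0.919

FS = 0.92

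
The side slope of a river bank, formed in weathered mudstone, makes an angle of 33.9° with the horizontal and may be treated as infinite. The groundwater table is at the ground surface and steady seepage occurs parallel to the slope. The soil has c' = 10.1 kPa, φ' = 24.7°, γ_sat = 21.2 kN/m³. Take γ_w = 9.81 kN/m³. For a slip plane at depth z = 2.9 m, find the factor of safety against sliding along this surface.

With seepage parallel to the slope and the water table at the surface, the effective normal stress on the slip plane uses the buoyant unit weight γ' = γ_sat − γ_w while the driving shear stress uses γ_sat:
FS = [c' + γ' z cos²β tanφ'] / [γ_sat z sinβ cosβ]
γ' = 21.2 − 9.81 = 11.39 kN/m³
Numerator = 10.1 + 11.39·2.9·cos²33.9°·tan24.7° = 10.1 + 11.39·2.9·0.6889·0.4599 = 20.566 kPa
Denominator = 21.2·2.9·sin33.9°·cos33.9° = 21.2·2.9·0.5577·0.8300 = 28.461 kPa
FS = 20.566 / 28.461 = 0.723

FS = 0.72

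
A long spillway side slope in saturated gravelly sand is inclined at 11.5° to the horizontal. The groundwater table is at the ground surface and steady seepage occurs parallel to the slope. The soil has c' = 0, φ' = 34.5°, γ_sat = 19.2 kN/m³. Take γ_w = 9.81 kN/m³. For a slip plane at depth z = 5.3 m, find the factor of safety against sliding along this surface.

With seepage parallel to the slope and the water table at the surface, the effective normal stress on the slip plane uses the buoyant unit weight γ' = γ_sat − γ_w while the driving shear stress uses γ_sat:
FS = [c' + γ' z cos²β tanφ'] / [γ_sat z sinβ cosβ]
(For c' = 0 this reduces to FS = (γ'/γ_sat)·tanφ'/tanβ.)
γ' = 19.2 − 9.81 = 9.39 kN/m³
Numerator = 0.0 + 9.39·5.3·cos²11.5°·tan34.5° = 0.0 + 9.39·5.3·0.9603·0.6873 = 32.844 kPa
Denominator = 19.2·5.3·sin11.5°·cos11.5° = 19.2·5.3·0.1994·0.9799 = 19.880 kPa
FS = 32.844 / 19.880 = 1.652

FS = 1.65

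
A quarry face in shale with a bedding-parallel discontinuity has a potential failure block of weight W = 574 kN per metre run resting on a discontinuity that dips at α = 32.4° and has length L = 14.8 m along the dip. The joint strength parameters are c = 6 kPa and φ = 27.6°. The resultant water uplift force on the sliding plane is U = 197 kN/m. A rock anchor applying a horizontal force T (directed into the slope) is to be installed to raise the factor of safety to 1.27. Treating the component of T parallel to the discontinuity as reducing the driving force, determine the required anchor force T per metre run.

T = 112 kN/m

Resolving forces along and normal to the sliding plane, with the horizontal anchor force T adding T·sinα to the effective normal force and T·cosα acting up the plane against the driving force:
FS = [cL + (W cosα − U + T sinα) tanφ] / [W sinα − T cosα]
Without the anchor: N' = 287.6 kN/m, driving T_d = 307.6 kN/m, resisting R = 6·14.8 + 287.6·tan27.6° = 239.2 kN/m, FS = 0.78.
Setting FS = 1.27 and solving for T:
1.27·(307.6 − T cos32.4°) = 239.2 + T sin32.4°·tan27.6°
T·(sin32.4°·tan27.6° + 1.27·cos32.4°) = 1.27·307.6 − 239.2
T·(0.5358·0.5228 + 1.27·0.8443) = 390.6 − 239.2 = 151.4
T·1.3524 = 151.4
T = 112.0 kN/m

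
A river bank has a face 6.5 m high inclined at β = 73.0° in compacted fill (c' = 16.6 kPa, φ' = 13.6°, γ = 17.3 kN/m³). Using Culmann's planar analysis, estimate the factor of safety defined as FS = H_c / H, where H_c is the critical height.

FS = 1.12

H_c = (4c'/γ) · sinβ cosφ' / [1 − cos(β − φ')]
    = (4·16.6/17.3) · sin73.0°·cos13.6° / [1 − cos59.4°]
    = 3.838 · 0.9295 / 0.4910 = 7.27 m
FS = H_c / H = 7.27 / 6.5 = 1.118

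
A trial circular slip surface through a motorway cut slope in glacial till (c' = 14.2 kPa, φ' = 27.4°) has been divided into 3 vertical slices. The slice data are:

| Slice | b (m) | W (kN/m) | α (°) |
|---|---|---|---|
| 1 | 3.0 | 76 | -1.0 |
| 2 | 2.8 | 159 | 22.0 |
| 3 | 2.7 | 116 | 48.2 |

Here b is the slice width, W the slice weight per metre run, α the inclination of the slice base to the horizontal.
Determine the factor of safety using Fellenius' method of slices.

FS = 2.07

Ordinary method of slices: FS = Σ[c'·Δl_i + (W_i cosα_i)·tanφ'] / Σ W_i sinα_i, with Δl_i = b_i / cosα_i.
Slice 1: Δl = 3.0/cos(-1.0°) = 3.000 m; N'_1 = 76·cos(-1.0°) = 76.0; c'Δl = 42.61; W sinα = -1.3
Slice 2: Δl = 2.8/cos22.0° = 3.020 m; N'_2 = 159·cos22.0° = 147.4; c'Δl = 42.88; W sinα = 59.6
Slice 3: Δl = 2.7/cos48.2° = 4.051 m; N'_3 = 116·cos48.2° = 77.3; c'Δl = 57.52; W sinα = 86.5
Σc'Δl = 143.0 kN/m; ΣN' = 300.7 kN/m; ΣW sinα = 144.7 kN/m
Resisting = 143.0 + 300.7·tan27.4° = 143.0 + 155.9 = 298.9 kN/m
FS = 298.9 / 144.7 = 2.065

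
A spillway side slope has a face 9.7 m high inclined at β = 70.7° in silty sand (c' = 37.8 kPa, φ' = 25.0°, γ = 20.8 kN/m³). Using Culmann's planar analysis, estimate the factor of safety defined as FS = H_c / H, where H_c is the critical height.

FS = 2.13

H_c = (4c'/γ) · sinβ cosφ' / [1 − cos(β − φ')]
    = (4·37.8/20.8) · sin70.7°·cos25.0° / [1 − cos45.7°]
    = 7.269 · 0.8554 / 0.3016 = 20.62 m
FS = H_c / H = 20.62 / 9.7 = 2.126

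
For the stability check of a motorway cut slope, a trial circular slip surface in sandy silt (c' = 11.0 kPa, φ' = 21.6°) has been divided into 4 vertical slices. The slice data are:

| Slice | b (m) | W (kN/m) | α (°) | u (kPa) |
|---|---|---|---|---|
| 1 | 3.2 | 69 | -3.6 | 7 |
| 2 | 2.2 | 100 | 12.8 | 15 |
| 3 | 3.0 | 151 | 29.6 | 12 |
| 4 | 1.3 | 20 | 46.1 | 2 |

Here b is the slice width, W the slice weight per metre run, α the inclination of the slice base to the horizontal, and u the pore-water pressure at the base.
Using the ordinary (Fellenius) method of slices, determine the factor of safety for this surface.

Ordinary method of slices: FS = Σ[c'·Δl_i + (W_i cosα_i − u_i·Δl_i)·tanφ'] / Σ W_i sinα_i, with Δl_i = b_i / cosα_i.
Slice 1: Δl = 3.2/cos(-3.6°) = 3.206 m; N'_1 = 69·cos(-3.6°) − 7·3.206 = 46.4; c'Δl = 35.27; W sinα = -4.3
Slice 2: Δl = 2.2/cos12.8° = 2.256 m; N'_2 = 100·cos12.8° − 15·2.256 = 63.7; c'Δl = 24.82; W sinα = 22.2
Slice 3: Δl = 3.0/cos29.6° = 3.450 m; N'_3 = 151·cos29.6° − 12·3.450 = 89.9; c'Δl = 37.95; W sinα = 74.6
Slice 4: Δl = 1.3/cos46.1° = 1.875 m; N'_4 = 20·cos46.1° − 2·1.875 = 10.1; c'Δl = 20.62; W sinα = 14.4
Σc'Δl = 118.7 kN/m; ΣN' = 210.1 kN/m; ΣW sinα = 106.8 kN/m
Resisting = 118.7 + 210.1·tan21.6° = 118.7 + 83.2 = 201.8 kN/m
FS = 201.8 / 106.8 = 1.890

FS = 1.89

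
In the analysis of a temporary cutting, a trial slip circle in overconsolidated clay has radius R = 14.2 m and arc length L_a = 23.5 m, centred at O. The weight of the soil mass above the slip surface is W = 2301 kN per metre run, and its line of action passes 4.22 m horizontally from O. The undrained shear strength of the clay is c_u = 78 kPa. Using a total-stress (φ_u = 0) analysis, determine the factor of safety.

FS = 2.68

Taking moments about the centre O, the resisting moment is provided by the undrained shear strength acting along the arc:
M_R = c_u·L_a·R = 78·23.50·14.2 = 26028.6 kN·m/m
M_D = W·d = 2301·4.22 = 9710.2 kN·m/m
FS = M_R / M_D = 26028.6 / 9710.2 = 2.681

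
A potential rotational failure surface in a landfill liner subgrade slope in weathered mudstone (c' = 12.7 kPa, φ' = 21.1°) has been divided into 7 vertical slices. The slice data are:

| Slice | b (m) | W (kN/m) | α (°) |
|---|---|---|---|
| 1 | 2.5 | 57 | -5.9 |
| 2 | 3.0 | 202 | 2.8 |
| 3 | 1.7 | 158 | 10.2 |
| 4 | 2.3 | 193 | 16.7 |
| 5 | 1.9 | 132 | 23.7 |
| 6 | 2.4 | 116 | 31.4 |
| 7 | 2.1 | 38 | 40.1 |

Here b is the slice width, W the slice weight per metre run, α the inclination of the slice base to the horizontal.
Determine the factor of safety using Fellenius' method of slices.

Ordinary method of slices: FS = Σ[c'·Δl_i + (W_i cosα_i)·tanφ'] / Σ W_i sinα_i, with Δl_i = b_i / cosα_i.
Slice 1: Δl = 2.5/cos(-5.9°) = 2.513 m; N'_1 = 57·cos(-5.9°) = 56.7; c'Δl = 31.92; W sinα = -5.9
Slice 2: Δl = 3.0/cos2.8° = 3.004 m; N'_2 = 202·cos2.8° = 201.8; c'Δl = 38.15; W sinα = 9.9
Slice 3: Δl = 1.7/cos10.2° = 1.727 m; N'_3 = 158·cos10.2° = 155.5; c'Δl = 21.94; W sinα = 28.0
Slice 4: Δl = 2.3/cos16.7° = 2.401 m; N'_4 = 193·cos16.7° = 184.9; c'Δl = 30.50; W sinα = 55.5
Slice 5: Δl = 1.9/cos23.7° = 2.075 m; N'_5 = 132·cos23.7° = 120.9; c'Δl = 26.35; W sinα = 53.1
Slice 6: Δl = 2.4/cos31.4° = 2.812 m; N'_6 = 116·cos31.4° = 99.0; c'Δl = 35.71; W sinα = 60.4
Slice 7: Δl = 2.1/cos40.1° = 2.745 m; N'_7 = 38·cos40.1° = 29.1; c'Δl = 34.87; W sinα = 24.5
Σc'Δl = 219.4 kN/m; ΣN' = 847.8 kN/m; ΣW sinα = 225.4 kN/m
Resisting = 219.4 + 847.8·tan21.1° = 219.4 + 327.1 = 546.6 kN/m
FS = 546.6 / 225.4 = 2.425

FS = 2.42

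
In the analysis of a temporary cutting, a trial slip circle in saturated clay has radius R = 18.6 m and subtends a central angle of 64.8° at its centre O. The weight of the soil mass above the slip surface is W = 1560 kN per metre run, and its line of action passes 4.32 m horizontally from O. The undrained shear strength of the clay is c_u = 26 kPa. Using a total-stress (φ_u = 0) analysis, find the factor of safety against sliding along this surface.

Taking moments about the centre O, the resisting moment is provided by the undrained shear strength acting along the arc:
Arc length L_a = R·θ = 18.6·(64.8°·π/180) = 18.6·1.1310 = 21.04 m
M_R = c_u·L_a·R = 26·21.04·18.6 = 10173.1 kN·m/m
M_D = W·d = 1560·4.32 = 6739.2 kN·m/m
FS = M_R / M_D = 10173.1 / 6739.2 = 1.510

FS = 1.51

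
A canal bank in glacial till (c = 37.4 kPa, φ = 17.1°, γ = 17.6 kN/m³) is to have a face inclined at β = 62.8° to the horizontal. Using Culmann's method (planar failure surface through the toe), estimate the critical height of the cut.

H_c = 23.96 m

Culmann's analysis gives the critical failure plane at α_cr = (β + φ)/2 = (62.8 + 17.1)/2 = 40.0°, and the critical height
H_c = (4c/γ) · sinβ cosφ / [1 − cos(β − φ)]
    = (4·37.4/17.6) · sin62.8°·cos17.1° / [1 − cos(45.7°)]
    = 8.500 · 0.8894·0.9558 / [1 − 0.6984]
    = 8.500 · 0.8501 / 0.3016
    = 23.96 m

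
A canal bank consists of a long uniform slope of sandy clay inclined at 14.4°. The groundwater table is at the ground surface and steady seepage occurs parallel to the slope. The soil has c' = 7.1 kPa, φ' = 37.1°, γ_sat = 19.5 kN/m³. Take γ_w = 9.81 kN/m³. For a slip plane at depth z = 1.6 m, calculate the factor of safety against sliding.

FS = 2.41

With seepage parallel to the slope and the water table at the surface, the effective normal stress on the slip plane uses the buoyant unit weight γ' = γ_sat − γ_w while the driving shear stress uses γ_sat:
FS = [c' + γ' z cos²β tanφ'] / [γ_sat z sinβ cosβ]
γ' = 19.5 − 9.81 = 9.69 kN/m³
Numerator = 7.1 + 9.69·1.6·cos²14.4°·tan37.1° = 7.1 + 9.69·1.6·0.9382·0.7563 = 18.100 kPa
Denominator = 19.5·1.6·sin14.4°·cos14.4° = 19.5·1.6·0.2487·0.9686 = 7.515 kPa
FS = 18.100 / 7.515 = 2.408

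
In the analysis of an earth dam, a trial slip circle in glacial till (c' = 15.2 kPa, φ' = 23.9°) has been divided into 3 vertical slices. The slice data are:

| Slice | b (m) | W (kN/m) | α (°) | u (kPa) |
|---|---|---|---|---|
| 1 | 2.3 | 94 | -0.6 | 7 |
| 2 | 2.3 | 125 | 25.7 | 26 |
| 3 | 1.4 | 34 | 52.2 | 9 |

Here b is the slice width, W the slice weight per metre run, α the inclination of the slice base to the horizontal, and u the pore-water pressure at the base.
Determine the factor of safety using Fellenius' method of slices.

FS = 2.04

Ordinary method of slices: FS = Σ[c'·Δl_i + (W_i cosα_i − u_i·Δl_i)·tanφ'] / Σ W_i sinα_i, with Δl_i = b_i / cosα_i.
Slice 1: Δl = 2.3/cos(-0.6°) = 2.300 m; N'_1 = 94·cos(-0.6°) − 7·2.300 = 77.9; c'Δl = 34.96; W sinα = -1.0
Slice 2: Δl = 2.3/cos25.7° = 2.553 m; N'_2 = 125·cos25.7° − 26·2.553 = 46.3; c'Δl = 38.80; W sinα = 54.2
Slice 3: Δl = 1.4/cos52.2° = 2.284 m; N'_3 = 34·cos52.2° − 9·2.284 = 0.3; c'Δl = 34.72; W sinα = 26.9
Σc'Δl = 108.5 kN/m; ΣN' = 124.4 kN/m; ΣW sinα = 80.1 kN/m
Resisting = 108.5 + 124.4·tan23.9° = 108.5 + 55.1 = 163.6 kN/m
FS = 163.6 / 80.1 = 2.043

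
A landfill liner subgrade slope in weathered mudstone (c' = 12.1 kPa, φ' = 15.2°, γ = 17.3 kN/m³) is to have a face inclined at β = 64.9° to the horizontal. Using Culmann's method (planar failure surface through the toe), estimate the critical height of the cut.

Culmann's analysis gives the critical failure plane at α_cr = (β + φ')/2 = (64.9 + 15.2)/2 = 40.1°, and the critical height
H_c = (4c'/γ) · sinβ cosφ' / [1 − cos(β − φ')]
    = (4·12.1/17.3) · sin64.9°·cos15.2° / [1 − cos(49.7°)]
    = 2.798 · 0.9056·0.9650 / [1 − 0.6468]
    = 2.798 · 0.8739 / 0.3532
    = 6.92 m

H_c = 6.92 m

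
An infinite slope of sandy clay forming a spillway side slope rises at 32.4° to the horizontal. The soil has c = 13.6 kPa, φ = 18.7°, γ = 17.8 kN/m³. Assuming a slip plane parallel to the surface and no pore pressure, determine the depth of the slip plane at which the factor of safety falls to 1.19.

Setting FS = 1.19 in FS = [c + γz cos²β tanφ] / [γz sinβ cosβ] and solving for z:
z = c / [γ cosβ (FS·sinβ − cosβ·tanφ)]
  = 13.6 / [17.8·cos32.4°·(1.19·sin32.4° − cos32.4°·tan18.7°)]
  = 13.6 / [17.8·0.8443·(1.19·0.5358 − 0.8443·0.3385)]
  = 13.6 / 5.2879 = 2.572 m

z = 2.57 m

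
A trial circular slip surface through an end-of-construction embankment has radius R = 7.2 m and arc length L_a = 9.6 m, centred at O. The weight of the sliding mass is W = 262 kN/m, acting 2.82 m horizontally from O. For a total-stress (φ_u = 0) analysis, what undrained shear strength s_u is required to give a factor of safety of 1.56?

s_u = 16.7 kPa

FS = s_u·L_a·R / (W·d), so s_u = FS·W·d / (L_a·R).
s_u = 1.56·262·2.82 / (9.60·7.2) = 1152.6 / 69.12 = 16.68 kPa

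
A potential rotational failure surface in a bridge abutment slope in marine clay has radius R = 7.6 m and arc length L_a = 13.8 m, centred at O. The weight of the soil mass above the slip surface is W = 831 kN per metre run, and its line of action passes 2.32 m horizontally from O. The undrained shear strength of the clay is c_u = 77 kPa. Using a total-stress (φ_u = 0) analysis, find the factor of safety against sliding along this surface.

FS = 4.19

Taking moments about the centre O, the resisting moment is provided by the undrained shear strength acting along the arc:
M_R = c_u·L_a·R = 77·13.80·7.6 = 8075.8 kN·m/m
M_D = W·d = 831·2.32 = 1927.9 kN·m/m
FS = M_R / M_D = 8075.8 / 1927.9 = 4.189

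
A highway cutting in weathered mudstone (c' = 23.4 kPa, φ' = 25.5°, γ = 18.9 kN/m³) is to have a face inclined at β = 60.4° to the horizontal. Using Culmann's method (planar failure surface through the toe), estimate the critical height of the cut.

H_c = 21.61 m

Culmann's analysis gives the critical failure plane at α_cr = (β + φ')/2 = (60.4 + 25.5)/2 = 43.0°, and the critical height
H_c = (4c'/γ) · sinβ cosφ' / [1 − cos(β − φ')]
    = (4·23.4/18.9) · sin60.4°·cos25.5° / [1 − cos(34.9°)]
    = 4.952 · 0.8695·0.9026 / [1 − 0.8202]
    = 4.952 · 0.7848 / 0.1798
    = 21.61 m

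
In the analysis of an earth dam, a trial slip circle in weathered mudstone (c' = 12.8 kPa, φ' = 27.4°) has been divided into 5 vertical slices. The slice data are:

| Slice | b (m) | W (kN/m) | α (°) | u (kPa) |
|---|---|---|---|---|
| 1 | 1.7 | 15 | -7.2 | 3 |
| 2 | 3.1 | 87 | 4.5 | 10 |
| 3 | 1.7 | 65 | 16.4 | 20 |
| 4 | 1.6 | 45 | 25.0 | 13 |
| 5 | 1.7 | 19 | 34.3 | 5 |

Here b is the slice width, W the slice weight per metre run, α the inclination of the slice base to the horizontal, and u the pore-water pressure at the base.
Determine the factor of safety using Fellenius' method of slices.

FS = 3.64

Ordinary method of slices: FS = Σ[c'·Δl_i + (W_i cosα_i − u_i·Δl_i)·tanφ'] / Σ W_i sinα_i, with Δl_i = b_i / cosα_i.
Slice 1: Δl = 1.7/cos(-7.2°) = 1.714 m; N'_1 = 15·cos(-7.2°) − 3·1.714 = 9.7; c'Δl = 21.93; W sinα = -1.9
Slice 2: Δl = 3.1/cos4.5° = 3.110 m; N'_2 = 87·cos4.5° − 10·3.110 = 55.6; c'Δl = 39.80; W sinα = 6.8
Slice 3: Δl = 1.7/cos16.4° = 1.772 m; N'_3 = 65·cos16.4° − 20·1.772 = 26.9; c'Δl = 22.68; W sinα = 18.4
Slice 4: Δl = 1.6/cos25.0° = 1.765 m; N'_4 = 45·cos25.0° − 13·1.765 = 17.8; c'Δl = 22.60; W sinα = 19.0
Slice 5: Δl = 1.7/cos34.3° = 2.058 m; N'_5 = 19·cos34.3° − 5·2.058 = 5.4; c'Δl = 26.34; W sinα = 10.7
Σc'Δl = 133.4 kN/m; ΣN' = 115.5 kN/m; ΣW sinα = 53.0 kN/m
Resisting = 133.4 + 115.5·tan27.4° = 133.4 + 59.9 = 193.2 kN/m
FS = 193.2 / 53.0 = 3.644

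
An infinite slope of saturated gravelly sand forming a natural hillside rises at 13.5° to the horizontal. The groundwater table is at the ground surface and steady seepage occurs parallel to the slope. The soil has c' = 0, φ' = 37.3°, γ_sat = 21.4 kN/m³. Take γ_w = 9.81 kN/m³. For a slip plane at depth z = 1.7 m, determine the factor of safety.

With seepage parallel to the slope and the water table at the surface, the effective normal stress on the slip plane uses the buoyant unit weight γ' = γ_sat − γ_w while the driving shear stress uses γ_sat:
FS = [c' + γ' z cos²β tanφ'] / [γ_sat z sinβ cosβ]
(For c' = 0 this reduces to FS = (γ'/γ_sat)·tanφ'/tanβ.)
γ' = 21.4 − 9.81 = 11.59 kN/m³
Numerator = 0.0 + 11.59·1.7·cos²13.5°·tan37.3° = 0.0 + 11.59·1.7·0.9455·0.7618 = 14.192 kPa
Denominator = 21.4·1.7·sin13.5°·cos13.5° = 21.4·1.7·0.2334·0.9724 = 8.258 kPa
FS = 14.192 / 8.258 = 1.719

FS = 1.72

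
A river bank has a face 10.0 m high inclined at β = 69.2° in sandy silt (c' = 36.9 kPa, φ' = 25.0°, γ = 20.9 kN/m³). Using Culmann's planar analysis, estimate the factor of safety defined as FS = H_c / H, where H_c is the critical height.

FS = 2.11

H_c = (4c'/γ) · sinβ cosφ' / [1 − cos(β − φ')]
    = (4·36.9/20.9) · sin69.2°·cos25.0° / [1 − cos44.2°]
    = 7.062 · 0.8472 / 0.2831 = 21.14 m
FS = H_c / H = 21.14 / 10.0 = 2.114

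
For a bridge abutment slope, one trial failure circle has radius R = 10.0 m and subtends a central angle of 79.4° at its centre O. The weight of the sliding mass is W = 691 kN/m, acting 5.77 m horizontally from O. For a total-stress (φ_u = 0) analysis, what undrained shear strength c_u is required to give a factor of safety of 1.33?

c_u = 38.3 kPa

FS = c_u·L_a·R / (W·d), so c_u = FS·W·d / (L_a·R).
Arc length L_a = R·θ = 10.0·(79.4°·π/180) = 10.0·1.3858 = 13.86 m
c_u = 1.33·691·5.77 / (13.86·10.0) = 5302.8 / 138.58 = 38.27 kPa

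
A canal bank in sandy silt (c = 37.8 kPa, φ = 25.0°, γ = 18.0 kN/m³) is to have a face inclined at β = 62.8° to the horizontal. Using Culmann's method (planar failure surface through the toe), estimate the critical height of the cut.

H_c = 32.27 m

Culmann's analysis gives the critical failure plane at α_cr = (β + φ)/2 = (62.8 + 25.0)/2 = 43.9°, and the critical height
H_c = (4c/γ) · sinβ cosφ / [1 − cos(β − φ)]
    = (4·37.8/18.0) · sin62.8°·cos25.0° / [1 − cos(37.8°)]
    = 8.400 · 0.8894·0.9063 / [1 − 0.7902]
    = 8.400 · 0.8061 / 0.2098
    = 32.27 m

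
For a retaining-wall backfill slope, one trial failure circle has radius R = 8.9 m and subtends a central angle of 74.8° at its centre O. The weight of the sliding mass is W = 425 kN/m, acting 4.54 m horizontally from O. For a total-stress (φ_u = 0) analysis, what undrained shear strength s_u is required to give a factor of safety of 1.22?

s_u = 22.8 kPa

FS = s_u·L_a·R / (W·d), so s_u = FS·W·d / (L_a·R).
Arc length L_a = R·θ = 8.9·(74.8°·π/180) = 8.9·1.3055 = 11.62 m
s_u = 1.22·425·4.54 / (11.62·8.9) = 2354.0 / 103.41 = 22.76 kPa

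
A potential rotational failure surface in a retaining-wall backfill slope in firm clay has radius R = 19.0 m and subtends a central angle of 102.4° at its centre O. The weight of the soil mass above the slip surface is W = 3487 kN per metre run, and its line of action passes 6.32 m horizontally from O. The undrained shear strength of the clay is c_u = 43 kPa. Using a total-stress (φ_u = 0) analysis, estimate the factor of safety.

FS = 1.26

Taking moments about the centre O, the resisting moment is provided by the undrained shear strength acting along the arc:
Arc length L_a = R·θ = 19.0·(102.4°·π/180) = 19.0·1.7872 = 33.96 m
M_R = c_u·L_a·R = 43·33.96·19.0 = 27743.0 kN·m/m
M_D = W·d = 3487·6.32 = 22037.8 kN·m/m
FS = M_R / M_D = 27743.0 / 22037.8 = 1.259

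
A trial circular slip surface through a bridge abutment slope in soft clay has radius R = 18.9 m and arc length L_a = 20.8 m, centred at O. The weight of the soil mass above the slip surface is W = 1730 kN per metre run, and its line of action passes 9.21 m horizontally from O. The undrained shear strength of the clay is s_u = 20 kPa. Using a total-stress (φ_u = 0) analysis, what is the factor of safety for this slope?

Taking moments about the centre O, the resisting moment is provided by the undrained shear strength acting along the arc:
M_R = s_u·L_a·R = 20·20.80·18.9 = 7862.4 kN·m/m
M_D = W·d = 1730·9.21 = 15933.3 kN·m/m
FS = M_R / M_D = 7862.4 / 15933.3 = 0.493

FS = 0.49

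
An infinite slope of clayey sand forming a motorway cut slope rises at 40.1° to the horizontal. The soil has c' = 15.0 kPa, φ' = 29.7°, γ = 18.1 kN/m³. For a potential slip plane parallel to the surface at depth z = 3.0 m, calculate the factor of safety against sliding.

FS = 1.24

For an infinite slope with a slip plane parallel to the surface (no pore pressure): FS = [c' + γz cos²β tanφ'] / [γz sinβ cosβ].
γz = 18.1·3.0 = 54.30 kN/m²
Numerator = 15.0 + 54.30·cos²40.1°·tan29.7° = 15.0 + 54.30·0.5851·0.5704 = 33.122 kPa
Denominator = 54.30·sin40.1°·cos40.1° = 54.30·0.6441·0.7649 = 26.754 kPa
FS = 33.122 / 26.754 = 1.238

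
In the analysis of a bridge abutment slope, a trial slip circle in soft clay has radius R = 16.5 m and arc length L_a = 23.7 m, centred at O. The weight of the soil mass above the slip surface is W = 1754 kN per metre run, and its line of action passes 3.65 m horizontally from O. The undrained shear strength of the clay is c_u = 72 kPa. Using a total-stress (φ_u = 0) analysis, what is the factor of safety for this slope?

Taking moments about the centre O, the resisting moment is provided by the undrained shear strength acting along the arc:
M_R = c_u·L_a·R = 72·23.70·16.5 = 28155.6 kN·m/m
M_D = W·d = 1754·3.65 = 6402.1 kN·m/m
FS = M_R / M_D = 28155.6 / 6402.1 = 4.398

FS = 4.40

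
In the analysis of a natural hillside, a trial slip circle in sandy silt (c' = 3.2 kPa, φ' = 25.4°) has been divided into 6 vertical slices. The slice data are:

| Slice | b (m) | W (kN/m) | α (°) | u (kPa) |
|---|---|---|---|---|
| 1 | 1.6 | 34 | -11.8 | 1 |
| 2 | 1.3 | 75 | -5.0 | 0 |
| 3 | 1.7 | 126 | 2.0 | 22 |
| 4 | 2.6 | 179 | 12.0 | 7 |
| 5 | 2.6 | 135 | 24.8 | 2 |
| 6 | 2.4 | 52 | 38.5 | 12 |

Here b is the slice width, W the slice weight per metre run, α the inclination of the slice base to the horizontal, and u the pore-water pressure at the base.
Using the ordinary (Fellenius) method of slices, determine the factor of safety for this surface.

Ordinary method of slices: FS = Σ[c'·Δl_i + (W_i cosα_i − u_i·Δl_i)·tanφ'] / Σ W_i sinα_i, with Δl_i = b_i / cosα_i.
Slice 1: Δl = 1.6/cos(-11.8°) = 1.635 m; N'_1 = 34·cos(-11.8°) − 1·1.635 = 31.6; c'Δl = 5.23; W sinα = -7.0
Slice 2: Δl = 1.3/cos(-5.0°) = 1.305 m; N'_2 = 75·cos(-5.0°) − 0·1.305 = 74.7; c'Δl = 4.18; W sinα = -6.5
Slice 3: Δl = 1.7/cos2.0° = 1.701 m; N'_3 = 126·cos2.0° − 22·1.701 = 88.5; c'Δl = 5.44; W sinα = 4.4
Slice 4: Δl = 2.6/cos12.0° = 2.658 m; N'_4 = 179·cos12.0° − 7·2.658 = 156.5; c'Δl = 8.51; W sinα = 37.2
Slice 5: Δl = 2.6/cos24.8° = 2.864 m; N'_5 = 135·cos24.8° − 2·2.864 = 116.8; c'Δl = 9.17; W sinα = 56.6
Slice 6: Δl = 2.4/cos38.5° = 3.067 m; N'_6 = 52·cos38.5° − 12·3.067 = 3.9; c'Δl = 9.81; W sinα = 32.4
Σc'Δl = 42.3 kN/m; ΣN' = 472.1 kN/m; ΣW sinα = 117.1 kN/m
Resisting = 42.3 + 472.1·tan25.4° = 42.3 + 224.2 = 266.5 kN/m
FS = 266.5 / 117.1 = 2.275

FS = 2.28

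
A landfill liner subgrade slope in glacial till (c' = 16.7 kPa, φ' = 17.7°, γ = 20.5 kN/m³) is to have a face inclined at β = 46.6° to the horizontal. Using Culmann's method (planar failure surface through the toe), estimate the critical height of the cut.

H_c = 18.11 m

Culmann's analysis gives the critical failure plane at α_cr = (β + φ')/2 = (46.6 + 17.7)/2 = 32.1°, and the critical height
H_c = (4c'/γ) · sinβ cosφ' / [1 − cos(β − φ')]
    = (4·16.7/20.5) · sin46.6°·cos17.7° / [1 − cos(28.9°)]
    = 3.259 · 0.7266·0.9527 / [1 − 0.8755]
    = 3.259 · 0.6922 / 0.1245
    = 18.11 m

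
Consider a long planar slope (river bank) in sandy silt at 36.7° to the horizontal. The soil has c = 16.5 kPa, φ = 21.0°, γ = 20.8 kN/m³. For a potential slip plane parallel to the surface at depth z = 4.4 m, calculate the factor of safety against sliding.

For an infinite slope with a slip plane parallel to the surface (no pore pressure): FS = [c + γz cos²β tanφ] / [γz sinβ cosβ].
γz = 20.8·4.4 = 91.52 kN/m²
Numerator = 16.5 + 91.52·cos²36.7°·tan21.0° = 16.5 + 91.52·0.6428·0.3839 = 39.084 kPa
Denominator = 91.52·sin36.7°·cos36.7° = 91.52·0.5976·0.8018 = 43.853 kPa
FS = 39.084 / 43.853 = 0.891

FS = 0.89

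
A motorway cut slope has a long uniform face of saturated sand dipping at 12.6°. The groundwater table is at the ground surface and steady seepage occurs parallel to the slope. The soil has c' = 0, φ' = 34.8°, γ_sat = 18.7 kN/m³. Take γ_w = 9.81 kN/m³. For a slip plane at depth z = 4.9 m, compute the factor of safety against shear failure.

With seepage parallel to the slope and the water table at the surface, the effective normal stress on the slip plane uses the buoyant unit weight γ' = γ_sat − γ_w while the driving shear stress uses γ_sat:
FS = [c' + γ' z cos²β tanφ'] / [γ_sat z sinβ cosβ]
(For c' = 0 this reduces to FS = (γ'/γ_sat)·tanφ'/tanβ.)
γ' = 18.7 − 9.81 = 8.89 kN/m³
Numerator = 0.0 + 8.89·4.9·cos²12.6°·tan34.8° = 0.0 + 8.89·4.9·0.9524·0.6950 = 28.835 kPa
Denominator = 18.7·4.9·sin12.6°·cos12.6° = 18.7·4.9·0.2181·0.9759 = 19.507 kPa
FS = 28.835 / 19.507 = 1.478

FS = 1.48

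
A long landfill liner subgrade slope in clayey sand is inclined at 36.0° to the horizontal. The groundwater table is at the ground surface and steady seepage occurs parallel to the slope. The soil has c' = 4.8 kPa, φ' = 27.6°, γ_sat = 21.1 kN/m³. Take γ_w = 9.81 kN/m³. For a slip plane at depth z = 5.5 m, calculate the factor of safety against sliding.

FS = 0.47

With seepage parallel to the slope and the water table at the surface, the effective normal stress on the slip plane uses the buoyant unit weight γ' = γ_sat − γ_w while the driving shear stress uses γ_sat:
FS = [c' + γ' z cos²β tanφ'] / [γ_sat z sinβ cosβ]
γ' = 21.1 − 9.81 = 11.29 kN/m³
Numerator = 4.8 + 11.29·5.5·cos²36.0°·tan27.6° = 4.8 + 11.29·5.5·0.6545·0.5228 = 26.047 kPa
Denominator = 21.1·5.5·sin36.0°·cos36.0° = 21.1·5.5·0.5878·0.8090 = 55.185 kPa
FS = 26.047 / 55.185 = 0.472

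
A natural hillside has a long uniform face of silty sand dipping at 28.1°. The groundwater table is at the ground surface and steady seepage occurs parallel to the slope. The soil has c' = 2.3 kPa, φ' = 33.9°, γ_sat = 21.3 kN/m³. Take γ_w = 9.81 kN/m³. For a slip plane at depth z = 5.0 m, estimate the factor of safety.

FS = 0.73

With seepage parallel to the slope and the water table at the surface, the effective normal stress on the slip plane uses the buoyant unit weight γ' = γ_sat − γ_w while the driving shear stress uses γ_sat:
FS = [c' + γ' z cos²β tanφ'] / [γ_sat z sinβ cosβ]
γ' = 21.3 − 9.81 = 11.49 kN/m³
Numerator = 2.3 + 11.49·5.0·cos²28.1°·tan33.9° = 2.3 + 11.49·5.0·0.7781·0.6720 = 32.340 kPa
Denominator = 21.3·5.0·sin28.1°·cos28.1° = 21.3·5.0·0.4710·0.8821 = 44.250 kPa
FS = 32.340 / 44.250 = 0.731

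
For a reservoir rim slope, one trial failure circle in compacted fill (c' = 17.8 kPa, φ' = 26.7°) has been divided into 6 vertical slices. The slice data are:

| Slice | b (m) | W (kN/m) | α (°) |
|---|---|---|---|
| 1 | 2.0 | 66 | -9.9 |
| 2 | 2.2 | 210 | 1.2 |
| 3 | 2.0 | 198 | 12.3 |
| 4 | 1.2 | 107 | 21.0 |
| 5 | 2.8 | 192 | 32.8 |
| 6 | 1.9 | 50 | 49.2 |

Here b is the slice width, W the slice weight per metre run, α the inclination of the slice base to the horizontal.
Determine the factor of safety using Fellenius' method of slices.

FS = 2.92

Ordinary method of slices: FS = Σ[c'·Δl_i + (W_i cosα_i)·tanφ'] / Σ W_i sinα_i, with Δl_i = b_i / cosα_i.
Slice 1: Δl = 2.0/cos(-9.9°) = 2.030 m; N'_1 = 66·cos(-9.9°) = 65.0; c'Δl = 36.14; W sinα = -11.3
Slice 2: Δl = 2.2/cos1.2° = 2.200 m; N'_2 = 210·cos1.2° = 210.0; c'Δl = 39.17; W sinα = 4.4
Slice 3: Δl = 2.0/cos12.3° = 2.047 m; N'_3 = 198·cos12.3° = 193.5; c'Δl = 36.44; W sinα = 42.2
Slice 4: Δl = 1.2/cos21.0° = 1.285 m; N'_4 = 107·cos21.0° = 99.9; c'Δl = 22.88; W sinα = 38.3
Slice 5: Δl = 2.8/cos32.8° = 3.331 m; N'_5 = 192·cos32.8° = 161.4; c'Δl = 59.29; W sinα = 104.0
Slice 6: Δl = 1.9/cos49.2° = 2.908 m; N'_6 = 50·cos49.2° = 32.7; c'Δl = 51.76; W sinα = 37.8
Σc'Δl = 245.7 kN/m; ΣN' = 762.4 kN/m; ΣW sinα = 215.4 kN/m
Resisting = 245.7 + 762.4·tan26.7° = 245.7 + 383.4 = 629.1 kN/m
FS = 629.1 / 215.4 = 2.920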